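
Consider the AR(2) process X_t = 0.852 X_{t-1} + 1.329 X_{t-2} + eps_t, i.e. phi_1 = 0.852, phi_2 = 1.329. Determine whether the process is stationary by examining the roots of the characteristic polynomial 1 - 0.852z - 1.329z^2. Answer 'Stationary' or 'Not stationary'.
\text{Not stationary}

The AR(p) characteristic polynomial is P(z) = 1 - 0.852z - 1.329z^2.
Stationarity requires all roots to lie outside the unit circle, i.e. |z| > 1 for every root.
Set 1 + (-0.852) z + (-1.329) z^2 = 0, i.e. a z^2 + b z + c = 0 with a = -1.329, b = -0.852, c = 1.
Discriminant D = b^2 - 4ac = (-0.852)^2 - 4*(-1.329)*1 = 0.725904 - (-5.316) = 6.041904.
D >= 0, so the roots are real: z = (-b +/- sqrt(D)) / (2a) = (0.852 +/- 2.458028) / (-2.658).
  z_1 = (0.852 + 2.458028) / (-2.658) = -1.2453,   |z_1| = 1.2453.
  z_2 = (0.852 - 2.458028) / (-2.658) = 0.6042,   |z_2| = 0.6042.
Moduli of all roots: 1.2453, 0.6042.
All moduli strictly greater than 1? No.
Verdict: Not stationary.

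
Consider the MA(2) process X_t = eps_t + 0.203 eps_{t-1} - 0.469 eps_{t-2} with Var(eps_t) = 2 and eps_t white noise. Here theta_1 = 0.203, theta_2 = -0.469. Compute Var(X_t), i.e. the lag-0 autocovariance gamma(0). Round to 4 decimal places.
\gamma(0) = 2.5223

For an MA(q) process X_t = eps_t + sum_i theta_i eps_{t-i} with
Var(eps_t) = sigma^2, the variance is
  gamma(0) = sigma^2 * (1 + sum_i theta_i^2).
  sum_i theta_i^2 = (0.203)^2 + (-0.469)^2 = 0.041209 + 0.219961 = 0.26117.
  gamma(0) = 2 * (1 + 0.26117) = 2 * 1.26117 = 2.52234, which rounds to 2.5223.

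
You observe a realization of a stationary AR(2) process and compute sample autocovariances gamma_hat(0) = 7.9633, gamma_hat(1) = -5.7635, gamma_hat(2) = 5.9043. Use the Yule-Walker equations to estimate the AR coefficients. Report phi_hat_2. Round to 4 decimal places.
\hat\phi_{2} = 0.4570

The Yule-Walker equations for an AR(p) process read, in matrix form,
  Gamma_p phi = r_p,   with   (Gamma_p)_{ij} = gamma(|i - j|),
                       (r_p)_i = gamma(i),   i,j = 1..p.
Substitute the sample gammas (Toeplitz matrix and right-hand side of size 2):
  Gamma_p = [[7.9633, -5.7635], [-5.7635, 7.9633]]
  r_p     = [-5.7635, 5.9043]
Written out:
  7.9633 phi_1 - 5.7635 phi_2 = -5.7635
  -5.7635 phi_1 + 7.9633 phi_2 = 5.9043
Solve by Cramer's rule:
  det = gamma(0)^2 - gamma(1)^2 = (7.9633)^2 - (-5.7635)^2 = 63.41414689 - 33.21793225 = 30.19621464
  phi_hat_1 = [gamma(1) gamma(0) - gamma(1) gamma(2)] / det = [(-5.7635)(7.9633) - (-5.7635)(5.9043)] / 30.19621464 = -11.8670465 / 30.19621464 = -0.393
  phi_hat_2 = [gamma(0) gamma(2) - gamma(1)^2] / det = [(7.9633)(5.9043) - (-5.7635)^2] / 30.19621464 = 13.79977994 / 30.19621464 = 0.457
So phi_hat = [-0.3930, 0.4570].
Therefore phi_hat_2 = 0.4570.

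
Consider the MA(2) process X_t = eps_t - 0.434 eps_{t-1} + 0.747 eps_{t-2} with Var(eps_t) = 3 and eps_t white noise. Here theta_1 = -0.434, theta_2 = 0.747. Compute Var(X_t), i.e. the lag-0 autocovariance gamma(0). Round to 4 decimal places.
\gamma(0) = 5.2391

For an MA(q) process X_t = eps_t + sum_i theta_i eps_{t-i} with
Var(eps_t) = sigma^2, the variance is
  gamma(0) = sigma^2 * (1 + sum_i theta_i^2).
  sum_i theta_i^2 = (-0.434)^2 + (0.747)^2 = 0.188356 + 0.558009 = 0.746365.
  gamma(0) = 3 * (1 + 0.746365) = 3 * 1.746365 = 5.239095, which rounds to 5.2391.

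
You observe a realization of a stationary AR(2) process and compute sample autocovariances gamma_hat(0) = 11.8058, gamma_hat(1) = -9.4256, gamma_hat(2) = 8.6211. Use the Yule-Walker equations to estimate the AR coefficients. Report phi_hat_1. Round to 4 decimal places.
\hat\phi_{1} = -0.5940

The Yule-Walker equations for an AR(p) process read, in matrix form,
  Gamma_p phi = r_p,   with   (Gamma_p)_{ij} = gamma(|i - j|),
                       (r_p)_i = gamma(i),   i,j = 1..p.
Substitute the sample gammas (Toeplitz matrix and right-hand side of size 2):
  Gamma_p = [[11.8058, -9.4256], [-9.4256, 11.8058]]
  r_p     = [-9.4256, 8.6211]
Written out:
  11.8058 phi_1 - 9.4256 phi_2 = -9.4256
  -9.4256 phi_1 + 11.8058 phi_2 = 8.6211
Solve by Cramer's rule:
  det = gamma(0)^2 - gamma(1)^2 = (11.8058)^2 - (-9.4256)^2 = 139.37691364 - 88.84193536 = 50.53497828
  phi_hat_1 = [gamma(1) gamma(0) - gamma(1) gamma(2)] / det = [(-9.4256)(11.8058) - (-9.4256)(8.6211)] / 50.53497828 = -30.01770832 / 50.53497828 = -0.594
  phi_hat_2 = [gamma(0) gamma(2) - gamma(1)^2] / det = [(11.8058)(8.6211) - (-9.4256)^2] / 50.53497828 = 12.93704702 / 50.53497828 = 0.256
So phi_hat = [-0.5940, 0.2560].
Therefore phi_hat_1 = -0.5940.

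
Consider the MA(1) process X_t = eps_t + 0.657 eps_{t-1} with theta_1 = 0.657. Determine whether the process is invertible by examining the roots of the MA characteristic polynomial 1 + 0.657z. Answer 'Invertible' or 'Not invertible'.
\text{Invertible}

The MA(q) characteristic polynomial is P(z) = 1 + 0.657z.
Invertibility requires all roots to lie outside the unit circle, i.e. |z| > 1 for every root.
This is linear in z: 1 + (0.657) z = 0  =>  z = -1/(0.657) = -1.52207,  |z| = 1.52207.
Moduli of all roots: 1.5221.
All moduli strictly greater than 1? Yes.
Verdict: Invertible.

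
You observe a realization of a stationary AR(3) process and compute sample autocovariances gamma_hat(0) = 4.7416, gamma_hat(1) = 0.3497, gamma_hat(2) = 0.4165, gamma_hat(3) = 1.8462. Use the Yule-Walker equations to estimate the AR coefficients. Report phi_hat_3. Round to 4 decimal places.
\hat\phi_{3} = 0.3820

The Yule-Walker equations for an AR(p) process read, in matrix form,
  Gamma_p phi = r_p,   with   (Gamma_p)_{ij} = gamma(|i - j|),
                       (r_p)_i = gamma(i),   i,j = 1..p.
Substitute the sample gammas (Toeplitz matrix and right-hand side of size 3):
  Gamma_p = [[4.7416, 0.3497, 0.4165], [0.3497, 4.7416, 0.3497], [0.4165, 0.3497, 4.7416]]
  r_p     = [0.3497, 0.4165, 1.8462]
Written out (R1..R3):
  (R1) 4.7416 phi_1 + 0.3497 phi_2 + 0.4165 phi_3 = 0.3497
  (R2) 0.3497 phi_1 + 4.7416 phi_2 + 0.3497 phi_3 = 0.4165
  (R3) 0.4165 phi_1 + 0.3497 phi_2 + 4.7416 phi_3 = 1.8462
Gaussian elimination:
  R2 <- R2 - (0.3497/4.7416) R1 = R2 - (0.073751) R1:  4.715809 phi_2 + 0.318983 phi_3 = 0.390709
  R3 <- R3 - (0.4165/4.7416) R1 = R3 - (0.08784) R1:  0.318983 phi_2 + 4.705015 phi_3 = 1.815483
  R3 <- R3 - (0.318983/4.715809) R2 = R3 - (0.067641) R2:  4.683439 phi_3 = 1.789055
Back-substitution:
  phi_hat_3 = 1.789055 / 4.683439 = 0.381996
  phi_hat_2 = (0.390709 - (0.318983)(0.381996)) / 4.715809 = 0.057012
  phi_hat_1 = (0.3497 - (0.3497)(0.057012) - (0.4165)(0.381996)) / 4.7416 = 0.035992
So phi_hat = [0.0360, 0.0570, 0.3820].
Therefore phi_hat_3 = 0.3820.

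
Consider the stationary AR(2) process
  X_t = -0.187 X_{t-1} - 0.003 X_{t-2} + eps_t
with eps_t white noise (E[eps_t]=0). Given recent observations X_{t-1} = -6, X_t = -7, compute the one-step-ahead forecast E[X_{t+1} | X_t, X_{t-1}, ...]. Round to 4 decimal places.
E[X_{t+1} \mid \mathcal F_t] = 1.3270

For an AR(p) model X_t = c + sum_i phi_i X_{t-i} + eps_t, the
one-step-ahead conditional mean is
  E[X_{t+1} | X_t, ...] = c + sum_i phi_i X_{t+1-i}.
Substitute known values:
  E[X_{t+1} | ...] = (-0.187) * (-7) + (-0.003) * (-6)
                   = 1.3270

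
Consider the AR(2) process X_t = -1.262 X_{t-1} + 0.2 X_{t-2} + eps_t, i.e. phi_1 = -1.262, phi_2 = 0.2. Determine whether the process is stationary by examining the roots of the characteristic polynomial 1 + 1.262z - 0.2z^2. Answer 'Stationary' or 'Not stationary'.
\text{Not stationary}

The AR(p) characteristic polynomial is P(z) = 1 + 1.262z - 0.2z^2.
Stationarity requires all roots to lie outside the unit circle, i.e. |z| > 1 for every root.
Set 1 + (1.262) z + (-0.2) z^2 = 0, i.e. a z^2 + b z + c = 0 with a = -0.2, b = 1.262, c = 1.
Discriminant D = b^2 - 4ac = (1.262)^2 - 4*(-0.2)*1 = 1.592644 - (-0.8) = 2.392644.
D >= 0, so the roots are real: z = (-b +/- sqrt(D)) / (2a) = (-1.262 +/- 1.546817) / (-0.4).
  z_1 = (-1.262 + 1.546817) / (-0.4) = -0.712,   |z_1| = 0.712.
  z_2 = (-1.262 - 1.546817) / (-0.4) = 7.022,   |z_2| = 7.022.
Moduli of all roots: 0.7120, 7.0220.
All moduli strictly greater than 1? No.
Verdict: Not stationary.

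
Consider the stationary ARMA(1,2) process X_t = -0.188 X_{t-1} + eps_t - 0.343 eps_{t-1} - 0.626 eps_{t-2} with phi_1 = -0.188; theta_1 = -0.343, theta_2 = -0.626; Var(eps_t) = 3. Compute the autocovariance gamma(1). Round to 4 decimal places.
\gamma(1) = -0.9167

Multiply the model equation by X_{t-k} and take expectations. With theta_0 = psi_0 = 1 and psi_j the MA(infinity) weights, this gives
  gamma(k) - sum_i phi_i gamma(k-i) = c_k,
  c_k = sigma^2 * sum_{j=k..q} theta_j psi_{j-k}   (c_k = 0 for k > q),
using gamma(-m) = gamma(m).
psi-weights needed (psi_j = theta_j + sum_i phi_i psi_{j-i}):
  psi_1 = theta_1 + phi_1 = -0.343 + (-0.188) = -0.531
  psi_2 = theta_2 + phi_1 psi_1 = -0.626 + (-0.188)(-0.531) = -0.526172
Right-hand sides:
  c_0 = sigma^2 (1 + theta_1 psi_1 + theta_2 psi_2) = 3 * (1 + (-0.343)(-0.531) + (-0.626)(-0.526172)) = 3 * 1.511517 = 4.53455
  c_1 = sigma^2 (theta_1 + theta_2 psi_1) = 3 * (-0.343 + (-0.626)(-0.531)) = -0.031782
  c_2 = sigma^2 theta_2 = 3 * (-0.626) = -1.878
Equations for k = 0 and k = 1 (AR order 1):
  gamma(0) = phi_1 gamma(1) + c_0
  gamma(1) = phi_1 gamma(0) + c_1
Substituting the second into the first: gamma(0) (1 - phi_1^2) = c_0 + phi_1 c_1, so
  gamma(0) = (c_0 + phi_1 c_1) / (1 - phi_1^2) = (4.53455 + (-0.188)(-0.031782)) / (1 - (-0.188)^2) = 4.540525 / 0.964656 = 4.706885.
  gamma(1) = phi_1 gamma(0) + c_1 = (-0.188)(4.706885) + (-0.031782) = -0.916676.
Therefore gamma(1) = -0.9167 (to 4 decimal places).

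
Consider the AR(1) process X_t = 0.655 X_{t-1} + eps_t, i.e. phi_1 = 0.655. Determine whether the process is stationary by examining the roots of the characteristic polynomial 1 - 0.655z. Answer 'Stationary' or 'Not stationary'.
\text{Stationary}

The AR(p) characteristic polynomial is P(z) = 1 - 0.655z.
Stationarity requires all roots to lie outside the unit circle, i.e. |z| > 1 for every root.
This is linear in z: 1 + (-0.655) z = 0  =>  z = -1/(-0.655) = 1.526718,  |z| = 1.526718.
Moduli of all roots: 1.5267.
All moduli strictly greater than 1? Yes.
Verdict: Stationary.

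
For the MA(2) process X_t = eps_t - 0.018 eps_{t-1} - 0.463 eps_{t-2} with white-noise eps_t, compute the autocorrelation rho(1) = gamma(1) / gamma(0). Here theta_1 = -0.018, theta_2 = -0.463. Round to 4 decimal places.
\rho(1) = -0.0080

For an MA(q) process with theta_0 = 1, the autocovariance is
  gamma(k) = sigma^2 * sum_{i=0..q-k} theta_i * theta_{i+k},
and rho(k) = gamma(k) / gamma(0). Sigma^2 cancels.
  numerator   = (1)*(-0.018) + (-0.018)*(-0.463) = -0.009666.
  denominator = (1)^2 + (-0.018)^2 + (-0.463)^2 = 1.214693.
  rho(1) = -0.009666 / 1.214693 = -0.0080.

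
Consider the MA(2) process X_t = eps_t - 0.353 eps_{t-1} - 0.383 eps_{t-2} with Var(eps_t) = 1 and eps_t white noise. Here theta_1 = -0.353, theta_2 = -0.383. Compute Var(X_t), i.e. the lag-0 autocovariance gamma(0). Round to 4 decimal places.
\gamma(0) = 1.2713

For an MA(q) process X_t = eps_t + sum_i theta_i eps_{t-i} with
Var(eps_t) = sigma^2, the variance is
  gamma(0) = sigma^2 * (1 + sum_i theta_i^2).
  sum_i theta_i^2 = (-0.353)^2 + (-0.383)^2 = 0.124609 + 0.146689 = 0.271298.
  gamma(0) = 1 * (1 + 0.271298) = 1 * 1.271298 = 1.271298, which rounds to 1.2713.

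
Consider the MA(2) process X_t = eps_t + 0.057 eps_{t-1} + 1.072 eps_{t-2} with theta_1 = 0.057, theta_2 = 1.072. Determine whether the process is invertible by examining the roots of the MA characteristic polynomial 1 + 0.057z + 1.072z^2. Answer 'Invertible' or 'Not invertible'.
\text{Not invertible}

The MA(q) characteristic polynomial is P(z) = 1 + 0.057z + 1.072z^2.
Invertibility requires all roots to lie outside the unit circle, i.e. |z| > 1 for every root.
Set 1 + (0.057) z + (1.072) z^2 = 0, i.e. a z^2 + b z + c = 0 with a = 1.072, b = 0.057, c = 1.
Discriminant D = b^2 - 4ac = (0.057)^2 - 4*(1.072)*1 = 0.003249 - (4.288) = -4.284751.
D < 0, so the roots are the complex-conjugate pair z = (-b +/- i sqrt(-D)) / (2a) = -0.0266 +/- 0.9655i.
For a conjugate pair |z|^2 = z * conj(z) = (product of roots) = c/a = 1/(1.072) = 0.932836, so |z| = sqrt(0.932836) = 0.9658 for both roots.
Moduli of all roots: 0.9658, 0.9658.
All moduli strictly greater than 1? No.
Verdict: Not invertible.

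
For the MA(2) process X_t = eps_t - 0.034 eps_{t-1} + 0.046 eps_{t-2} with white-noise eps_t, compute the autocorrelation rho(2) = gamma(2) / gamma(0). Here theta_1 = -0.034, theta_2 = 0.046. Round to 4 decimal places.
\rho(2) = 0.0458

For an MA(q) process with theta_0 = 1, the autocovariance is
  gamma(k) = sigma^2 * sum_{i=0..q-k} theta_i * theta_{i+k},
and rho(k) = gamma(k) / gamma(0). Sigma^2 cancels.
  numerator   = (1)*(0.046) = 0.046.
  denominator = (1)^2 + (-0.034)^2 + (0.046)^2 = 1.003272.
  rho(2) = 0.046 / 1.003272 = 0.0458.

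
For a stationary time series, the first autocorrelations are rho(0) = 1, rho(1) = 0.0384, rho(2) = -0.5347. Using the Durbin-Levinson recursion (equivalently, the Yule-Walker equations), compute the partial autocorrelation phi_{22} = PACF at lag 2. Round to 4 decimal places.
\phi_{22} = -0.5370

The PACF at lag k is phi_{kk}, the last component of the solution
to the Yule-Walker system G_k phi = r_k where
  (G_k)_{ij} = rho(|i - j|), (r_k)_i = rho(i), i,j = 1..k.
Equivalently, Durbin-Levinson gives phi_{kk} iteratively:
  phi_{11} = rho(1)
  phi_{kk} = [rho(k) - sum_{j=1..k-1} phi_{k-1,j} rho(k-j)]
            / [1 - sum_{j=1..k-1} phi_{k-1,j} rho(j)],
  phi_{k,j} = phi_{k-1,j} - phi_{kk} phi_{k-1,k-j},  j = 1..k-1.
Step k = 1:
  phi_11 = rho(1) = 0.0384.
Step k = 2:
  phi_22 = [rho(2) - phi_11 rho(1)] / [1 - phi_11 rho(1)] = [-0.5347 - (0.0384)(0.0384)] / [1 - (0.0384)(0.0384)]
         = -0.53617456 / 0.99852544 = -0.537.
Therefore phi_{22} = -0.5370.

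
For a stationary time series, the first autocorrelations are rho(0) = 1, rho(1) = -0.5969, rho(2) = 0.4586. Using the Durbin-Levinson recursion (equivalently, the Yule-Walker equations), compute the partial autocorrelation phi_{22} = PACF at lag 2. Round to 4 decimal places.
\phi_{22} = 0.1589

The PACF at lag k is phi_{kk}, the last component of the solution
to the Yule-Walker system G_k phi = r_k where
  (G_k)_{ij} = rho(|i - j|), (r_k)_i = rho(i), i,j = 1..k.
Equivalently, Durbin-Levinson gives phi_{kk} iteratively:
  phi_{11} = rho(1)
  phi_{kk} = [rho(k) - sum_{j=1..k-1} phi_{k-1,j} rho(k-j)]
            / [1 - sum_{j=1..k-1} phi_{k-1,j} rho(j)],
  phi_{k,j} = phi_{k-1,j} - phi_{kk} phi_{k-1,k-j},  j = 1..k-1.
Step k = 1:
  phi_11 = rho(1) = -0.5969.
Step k = 2:
  phi_22 = [rho(2) - phi_11 rho(1)] / [1 - phi_11 rho(1)] = [0.4586 - (-0.5969)(-0.5969)] / [1 - (-0.5969)(-0.5969)]
         = 0.10231039 / 0.64371039 = 0.1589.
Therefore phi_{22} = 0.1589.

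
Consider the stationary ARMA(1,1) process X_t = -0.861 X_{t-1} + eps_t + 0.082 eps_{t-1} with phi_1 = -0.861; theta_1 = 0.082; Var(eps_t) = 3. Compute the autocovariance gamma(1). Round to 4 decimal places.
\gamma(1) = -8.3965

Multiply the model equation by X_{t-k} and take expectations. With theta_0 = psi_0 = 1 and psi_j the MA(infinity) weights, this gives
  gamma(k) - sum_i phi_i gamma(k-i) = c_k,
  c_k = sigma^2 * sum_{j=k..q} theta_j psi_{j-k}   (c_k = 0 for k > q),
using gamma(-m) = gamma(m).
psi-weights needed (psi_j = theta_j + sum_i phi_i psi_{j-i}):
  psi_1 = theta_1 + phi_1 = 0.082 + (-0.861) = -0.779
Right-hand sides:
  c_0 = sigma^2 (1 + theta_1 psi_1) = 3 * (1 + (0.082)(-0.779)) = 3 * 0.936122 = 2.808366
  c_1 = sigma^2 theta_1 = 3 * (0.082) = 0.246
  c_2 = 0
Equations for k = 0 and k = 1 (AR order 1):
  gamma(0) = phi_1 gamma(1) + c_0
  gamma(1) = phi_1 gamma(0) + c_1
Substituting the second into the first: gamma(0) (1 - phi_1^2) = c_0 + phi_1 c_1, so
  gamma(0) = (c_0 + phi_1 c_1) / (1 - phi_1^2) = (2.808366 + (-0.861)(0.246)) / (1 - (-0.861)^2) = 2.59656 / 0.258679 = 10.037769.
  gamma(1) = phi_1 gamma(0) + c_1 = (-0.861)(10.037769) + (0.246) = -8.396519.
Therefore gamma(1) = -8.3965 (to 4 decimal places).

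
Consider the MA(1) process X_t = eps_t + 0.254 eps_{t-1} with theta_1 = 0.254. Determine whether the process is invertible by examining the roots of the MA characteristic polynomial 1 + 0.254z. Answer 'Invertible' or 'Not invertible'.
\text{Invertible}

The MA(q) characteristic polynomial is P(z) = 1 + 0.254z.
Invertibility requires all roots to lie outside the unit circle, i.e. |z| > 1 for every root.
This is linear in z: 1 + (0.254) z = 0  =>  z = -1/(0.254) = -3.937008,  |z| = 3.937008.
Moduli of all roots: 3.9370.
All moduli strictly greater than 1? Yes.
Verdict: Invertible.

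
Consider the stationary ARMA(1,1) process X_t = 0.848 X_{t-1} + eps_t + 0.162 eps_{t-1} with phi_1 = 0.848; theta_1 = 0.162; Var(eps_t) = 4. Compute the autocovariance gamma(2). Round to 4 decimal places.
\gamma(2) = 13.8719

Multiply the model equation by X_{t-k} and take expectations. With theta_0 = psi_0 = 1 and psi_j the MA(infinity) weights, this gives
  gamma(k) - sum_i phi_i gamma(k-i) = c_k,
  c_k = sigma^2 * sum_{j=k..q} theta_j psi_{j-k}   (c_k = 0 for k > q),
using gamma(-m) = gamma(m).
psi-weights needed (psi_j = theta_j + sum_i phi_i psi_{j-i}):
  psi_1 = theta_1 + phi_1 = 0.162 + (0.848) = 1.01
Right-hand sides:
  c_0 = sigma^2 (1 + theta_1 psi_1) = 4 * (1 + (0.162)(1.01)) = 4 * 1.16362 = 4.65448
  c_1 = sigma^2 theta_1 = 4 * (0.162) = 0.648
  c_2 = 0
Equations for k = 0 and k = 1 (AR order 1):
  gamma(0) = phi_1 gamma(1) + c_0
  gamma(1) = phi_1 gamma(0) + c_1
Substituting the second into the first: gamma(0) (1 - phi_1^2) = c_0 + phi_1 c_1, so
  gamma(0) = (c_0 + phi_1 c_1) / (1 - phi_1^2) = (4.65448 + (0.848)(0.648)) / (1 - (0.848)^2) = 5.203984 / 0.280896 = 18.526373.
  gamma(1) = phi_1 gamma(0) + c_1 = (0.848)(18.526373) + (0.648) = 16.358364.
For k = 2 (> q): gamma(2) = phi_1 gamma(1) = (0.848)(16.358364) = 13.871893.
Therefore gamma(2) = 13.8719 (to 4 decimal places).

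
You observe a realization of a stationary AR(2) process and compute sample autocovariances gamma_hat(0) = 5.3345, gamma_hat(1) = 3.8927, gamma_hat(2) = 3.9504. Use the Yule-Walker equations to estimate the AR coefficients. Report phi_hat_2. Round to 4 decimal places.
\hat\phi_{2} = 0.4450

The Yule-Walker equations for an AR(p) process read, in matrix form,
  Gamma_p phi = r_p,   with   (Gamma_p)_{ij} = gamma(|i - j|),
                       (r_p)_i = gamma(i),   i,j = 1..p.
Substitute the sample gammas (Toeplitz matrix and right-hand side of size 2):
  Gamma_p = [[5.3345, 3.8927], [3.8927, 5.3345]]
  r_p     = [3.8927, 3.9504]
Written out:
  5.3345 phi_1 + 3.8927 phi_2 = 3.8927
  3.8927 phi_1 + 5.3345 phi_2 = 3.9504
Solve by Cramer's rule:
  det = gamma(0)^2 - gamma(1)^2 = (5.3345)^2 - (3.8927)^2 = 28.45689025 - 15.15311329 = 13.30377696
  phi_hat_1 = [gamma(1) gamma(0) - gamma(1) gamma(2)] / det = [(3.8927)(5.3345) - (3.8927)(3.9504)] / 13.30377696 = 5.38788607 / 13.30377696 = 0.405
  phi_hat_2 = [gamma(0) gamma(2) - gamma(1)^2] / det = [(5.3345)(3.9504) - (3.8927)^2] / 13.30377696 = 5.92029551 / 13.30377696 = 0.445
So phi_hat = [0.4050, 0.4450].
Therefore phi_hat_2 = 0.4450.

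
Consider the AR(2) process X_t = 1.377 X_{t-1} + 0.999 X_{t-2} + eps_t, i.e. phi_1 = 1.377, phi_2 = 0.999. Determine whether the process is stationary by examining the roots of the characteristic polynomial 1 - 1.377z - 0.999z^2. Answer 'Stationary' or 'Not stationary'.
\text{Not stationary}

The AR(p) characteristic polynomial is P(z) = 1 - 1.377z - 0.999z^2.
Stationarity requires all roots to lie outside the unit circle, i.e. |z| > 1 for every root.
Set 1 + (-1.377) z + (-0.999) z^2 = 0, i.e. a z^2 + b z + c = 0 with a = -0.999, b = -1.377, c = 1.
Discriminant D = b^2 - 4ac = (-1.377)^2 - 4*(-0.999)*1 = 1.896129 - (-3.996) = 5.892129.
D >= 0, so the roots are real: z = (-b +/- sqrt(D)) / (2a) = (1.377 +/- 2.427371) / (-1.998).
  z_1 = (1.377 + 2.427371) / (-1.998) = -1.9041,   |z_1| = 1.9041.
  z_2 = (1.377 - 2.427371) / (-1.998) = 0.5257,   |z_2| = 0.5257.
Moduli of all roots: 1.9041, 0.5257.
All moduli strictly greater than 1? No.
Verdict: Not stationary.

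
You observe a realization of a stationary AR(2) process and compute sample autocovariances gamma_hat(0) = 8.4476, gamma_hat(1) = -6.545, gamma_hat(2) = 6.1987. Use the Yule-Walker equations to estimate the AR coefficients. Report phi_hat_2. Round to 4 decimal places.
\hat\phi_{2} = 0.3340

The Yule-Walker equations for an AR(p) process read, in matrix form,
  Gamma_p phi = r_p,   with   (Gamma_p)_{ij} = gamma(|i - j|),
                       (r_p)_i = gamma(i),   i,j = 1..p.
Substitute the sample gammas (Toeplitz matrix and right-hand side of size 2):
  Gamma_p = [[8.4476, -6.545], [-6.545, 8.4476]]
  r_p     = [-6.545, 6.1987]
Written out:
  8.4476 phi_1 - 6.545 phi_2 = -6.545
  -6.545 phi_1 + 8.4476 phi_2 = 6.1987
Solve by Cramer's rule:
  det = gamma(0)^2 - gamma(1)^2 = (8.4476)^2 - (-6.545)^2 = 71.36194576 - 42.837025 = 28.52492076
  phi_hat_1 = [gamma(1) gamma(0) - gamma(1) gamma(2)] / det = [(-6.545)(8.4476) - (-6.545)(6.1987)] / 28.52492076 = -14.7190505 / 28.52492076 = -0.516
  phi_hat_2 = [gamma(0) gamma(2) - gamma(1)^2] / det = [(8.4476)(6.1987) - (-6.545)^2] / 28.52492076 = 9.52711312 / 28.52492076 = 0.334
So phi_hat = [-0.5160, 0.3340].
Therefore phi_hat_2 = 0.3340.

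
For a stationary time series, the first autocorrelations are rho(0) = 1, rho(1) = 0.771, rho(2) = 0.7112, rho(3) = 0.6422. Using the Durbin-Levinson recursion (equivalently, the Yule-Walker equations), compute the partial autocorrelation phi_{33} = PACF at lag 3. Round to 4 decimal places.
\phi_{33} = 0.0800

The PACF at lag k is phi_{kk}, the last component of the solution
to the Yule-Walker system G_k phi = r_k where
  (G_k)_{ij} = rho(|i - j|), (r_k)_i = rho(i), i,j = 1..k.
Equivalently, Durbin-Levinson gives phi_{kk} iteratively:
  phi_{11} = rho(1)
  phi_{kk} = [rho(k) - sum_{j=1..k-1} phi_{k-1,j} rho(k-j)]
            / [1 - sum_{j=1..k-1} phi_{k-1,j} rho(j)],
  phi_{k,j} = phi_{k-1,j} - phi_{kk} phi_{k-1,k-j},  j = 1..k-1.
Step k = 1:
  phi_11 = rho(1) = 0.771.
Step k = 2:
  phi_22 = [rho(2) - phi_11 rho(1)] / [1 - phi_11 rho(1)] = [0.7112 - (0.771)(0.771)] / [1 - (0.771)(0.771)]
         = 0.116759 / 0.405559 = 0.287896.
  Update: phi_21 = phi_11 - phi_22 phi_11 = 0.771 - (0.287896)(0.771) = 0.549032.
Step k = 3:
  phi_33 = [rho(3) - phi_21 rho(2) - phi_22 rho(1)] / [1 - phi_21 rho(1) - phi_22 rho(2)]
    numerator   = 0.6422 - (0.549032)(0.7112) - (0.287896)(0.771) = 0.02976039
    denominator = 1 - (0.549032)(0.771) - (0.287896)(0.7112) = 0.3719445
  phi_33 = 0.02976039 / 0.3719445 = 0.08.
Therefore phi_{33} = 0.0800.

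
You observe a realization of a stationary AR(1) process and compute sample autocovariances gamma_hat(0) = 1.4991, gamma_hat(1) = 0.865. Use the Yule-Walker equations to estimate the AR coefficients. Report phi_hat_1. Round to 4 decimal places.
\hat\phi_{1} = 0.5770

The Yule-Walker equations for an AR(p) process read, in matrix form,
  Gamma_p phi = r_p,   with   (Gamma_p)_{ij} = gamma(|i - j|),
                       (r_p)_i = gamma(i),   i,j = 1..p.
Substitute the sample gammas (Toeplitz matrix and right-hand side of size 1):
  Gamma_p = [[1.4991]]
  r_p     = [0.865]
With p = 1 this is the single equation gamma(0) phi_1 = gamma(1):
  phi_hat_1 = gamma(1) / gamma(0) = 0.865 / 1.4991 = 0.5770.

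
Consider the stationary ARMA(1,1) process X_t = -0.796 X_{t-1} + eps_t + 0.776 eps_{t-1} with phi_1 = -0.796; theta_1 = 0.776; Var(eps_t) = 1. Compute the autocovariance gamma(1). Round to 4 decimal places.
\gamma(1) = -0.0209

Multiply the model equation by X_{t-k} and take expectations. With theta_0 = psi_0 = 1 and psi_j the MA(infinity) weights, this gives
  gamma(k) - sum_i phi_i gamma(k-i) = c_k,
  c_k = sigma^2 * sum_{j=k..q} theta_j psi_{j-k}   (c_k = 0 for k > q),
using gamma(-m) = gamma(m).
psi-weights needed (psi_j = theta_j + sum_i phi_i psi_{j-i}):
  psi_1 = theta_1 + phi_1 = 0.776 + (-0.796) = -0.02
Right-hand sides:
  c_0 = sigma^2 (1 + theta_1 psi_1) = 1 * (1 + (0.776)(-0.02)) = 1 * 0.98448 = 0.98448
  c_1 = sigma^2 theta_1 = 1 * (0.776) = 0.776
  c_2 = 0
Equations for k = 0 and k = 1 (AR order 1):
  gamma(0) = phi_1 gamma(1) + c_0
  gamma(1) = phi_1 gamma(0) + c_1
Substituting the second into the first: gamma(0) (1 - phi_1^2) = c_0 + phi_1 c_1, so
  gamma(0) = (c_0 + phi_1 c_1) / (1 - phi_1^2) = (0.98448 + (-0.796)(0.776)) / (1 - (-0.796)^2) = 0.366784 / 0.366384 = 1.001092.
  gamma(1) = phi_1 gamma(0) + c_1 = (-0.796)(1.001092) + (0.776) = -0.020869.
Therefore gamma(1) = -0.0209 (to 4 decimal places).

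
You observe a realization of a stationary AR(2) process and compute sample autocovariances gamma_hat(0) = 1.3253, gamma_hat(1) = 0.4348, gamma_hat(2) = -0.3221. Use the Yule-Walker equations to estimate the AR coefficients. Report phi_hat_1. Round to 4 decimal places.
\hat\phi_{1} = 0.4570

The Yule-Walker equations for an AR(p) process read, in matrix form,
  Gamma_p phi = r_p,   with   (Gamma_p)_{ij} = gamma(|i - j|),
                       (r_p)_i = gamma(i),   i,j = 1..p.
Substitute the sample gammas (Toeplitz matrix and right-hand side of size 2):
  Gamma_p = [[1.3253, 0.4348], [0.4348, 1.3253]]
  r_p     = [0.4348, -0.3221]
Written out:
  1.3253 phi_1 + 0.4348 phi_2 = 0.4348
  0.4348 phi_1 + 1.3253 phi_2 = -0.3221
Solve by Cramer's rule:
  det = gamma(0)^2 - gamma(1)^2 = (1.3253)^2 - (0.4348)^2 = 1.75642009 - 0.18905104 = 1.56736905
  phi_hat_1 = [gamma(1) gamma(0) - gamma(1) gamma(2)] / det = [(0.4348)(1.3253) - (0.4348)(-0.3221)] / 1.56736905 = 0.71628952 / 1.56736905 = 0.457
  phi_hat_2 = [gamma(0) gamma(2) - gamma(1)^2] / det = [(1.3253)(-0.3221) - (0.4348)^2] / 1.56736905 = -0.61593017 / 1.56736905 = -0.393
So phi_hat = [0.4570, -0.3930].
Therefore phi_hat_1 = 0.4570.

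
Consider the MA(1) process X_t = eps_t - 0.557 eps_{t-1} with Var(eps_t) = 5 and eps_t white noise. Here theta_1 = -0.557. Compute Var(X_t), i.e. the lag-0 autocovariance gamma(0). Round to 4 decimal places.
\gamma(0) = 6.5512

For an MA(q) process X_t = eps_t + sum_i theta_i eps_{t-i} with
Var(eps_t) = sigma^2, the variance is
  gamma(0) = sigma^2 * (1 + sum_i theta_i^2).
  sum_i theta_i^2 = (-0.557)^2 = 0.310249.
  gamma(0) = 5 * (1 + 0.310249) = 5 * 1.310249 = 6.551245, which rounds to 6.5512.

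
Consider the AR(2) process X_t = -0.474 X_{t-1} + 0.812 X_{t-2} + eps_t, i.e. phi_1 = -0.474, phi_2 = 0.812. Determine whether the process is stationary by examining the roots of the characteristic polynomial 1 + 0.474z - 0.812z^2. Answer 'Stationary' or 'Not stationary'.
\text{Not stationary}

The AR(p) characteristic polynomial is P(z) = 1 + 0.474z - 0.812z^2.
Stationarity requires all roots to lie outside the unit circle, i.e. |z| > 1 for every root.
Set 1 + (0.474) z + (-0.812) z^2 = 0, i.e. a z^2 + b z + c = 0 with a = -0.812, b = 0.474, c = 1.
Discriminant D = b^2 - 4ac = (0.474)^2 - 4*(-0.812)*1 = 0.224676 - (-3.248) = 3.472676.
D >= 0, so the roots are real: z = (-b +/- sqrt(D)) / (2a) = (-0.474 +/- 1.863512) / (-1.624).
  z_1 = (-0.474 + 1.863512) / (-1.624) = -0.8556,   |z_1| = 0.8556.
  z_2 = (-0.474 - 1.863512) / (-1.624) = 1.4394,   |z_2| = 1.4394.
Moduli of all roots: 0.8556, 1.4394.
All moduli strictly greater than 1? No.
Verdict: Not stationary.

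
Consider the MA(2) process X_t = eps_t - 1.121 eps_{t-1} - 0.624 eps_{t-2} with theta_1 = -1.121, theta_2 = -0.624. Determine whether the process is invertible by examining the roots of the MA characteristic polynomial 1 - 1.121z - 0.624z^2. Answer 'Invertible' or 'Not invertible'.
\text{Not invertible}

The MA(q) characteristic polynomial is P(z) = 1 - 1.121z - 0.624z^2.
Invertibility requires all roots to lie outside the unit circle, i.e. |z| > 1 for every root.
Set 1 + (-1.121) z + (-0.624) z^2 = 0, i.e. a z^2 + b z + c = 0 with a = -0.624, b = -1.121, c = 1.
Discriminant D = b^2 - 4ac = (-1.121)^2 - 4*(-0.624)*1 = 1.256641 - (-2.496) = 3.752641.
D >= 0, so the roots are real: z = (-b +/- sqrt(D)) / (2a) = (1.121 +/- 1.937173) / (-1.248).
  z_1 = (1.121 + 1.937173) / (-1.248) = -2.4505,   |z_1| = 2.4505.
  z_2 = (1.121 - 1.937173) / (-1.248) = 0.654,   |z_2| = 0.654.
Moduli of all roots: 2.4505, 0.6540.
All moduli strictly greater than 1? No.
Verdict: Not invertible.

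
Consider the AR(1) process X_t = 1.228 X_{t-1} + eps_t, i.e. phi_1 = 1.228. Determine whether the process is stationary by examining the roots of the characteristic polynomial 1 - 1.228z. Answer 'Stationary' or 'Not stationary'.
\text{Not stationary}

The AR(p) characteristic polynomial is P(z) = 1 - 1.228z.
Stationarity requires all roots to lie outside the unit circle, i.e. |z| > 1 for every root.
This is linear in z: 1 + (-1.228) z = 0  =>  z = -1/(-1.228) = 0.814332,  |z| = 0.814332.
Moduli of all roots: 0.8143.
All moduli strictly greater than 1? No.
Verdict: Not stationary.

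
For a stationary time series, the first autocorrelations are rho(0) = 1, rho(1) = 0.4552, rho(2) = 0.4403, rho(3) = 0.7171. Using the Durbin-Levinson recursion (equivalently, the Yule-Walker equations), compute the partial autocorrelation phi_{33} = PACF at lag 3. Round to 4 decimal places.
\phi_{33} = 0.6100

The PACF at lag k is phi_{kk}, the last component of the solution
to the Yule-Walker system G_k phi = r_k where
  (G_k)_{ij} = rho(|i - j|), (r_k)_i = rho(i), i,j = 1..k.
Equivalently, Durbin-Levinson gives phi_{kk} iteratively:
  phi_{11} = rho(1)
  phi_{kk} = [rho(k) - sum_{j=1..k-1} phi_{k-1,j} rho(k-j)]
            / [1 - sum_{j=1..k-1} phi_{k-1,j} rho(j)],
  phi_{k,j} = phi_{k-1,j} - phi_{kk} phi_{k-1,k-j},  j = 1..k-1.
Step k = 1:
  phi_11 = rho(1) = 0.4552.
Step k = 2:
  phi_22 = [rho(2) - phi_11 rho(1)] / [1 - phi_11 rho(1)] = [0.4403 - (0.4552)(0.4552)] / [1 - (0.4552)(0.4552)]
         = 0.23309296 / 0.79279296 = 0.294015.
  Update: phi_21 = phi_11 - phi_22 phi_11 = 0.4552 - (0.294015)(0.4552) = 0.321364.
Step k = 3:
  phi_33 = [rho(3) - phi_21 rho(2) - phi_22 rho(1)] / [1 - phi_21 rho(1) - phi_22 rho(2)]
    numerator   = 0.7171 - (0.321364)(0.4403) - (0.294015)(0.4552) = 0.44176766
    denominator = 1 - (0.321364)(0.4552) - (0.294015)(0.4403) = 0.72426015
  phi_33 = 0.44176766 / 0.72426015 = 0.61.
Therefore phi_{33} = 0.6100.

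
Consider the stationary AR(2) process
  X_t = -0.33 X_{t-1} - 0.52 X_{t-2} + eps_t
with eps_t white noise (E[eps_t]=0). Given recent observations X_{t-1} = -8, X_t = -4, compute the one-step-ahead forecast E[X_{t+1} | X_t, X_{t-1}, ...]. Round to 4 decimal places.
E[X_{t+1} \mid \mathcal F_t] = 5.4800

For an AR(p) model X_t = c + sum_i phi_i X_{t-i} + eps_t, the
one-step-ahead conditional mean is
  E[X_{t+1} | X_t, ...] = c + sum_i phi_i X_{t+1-i}.
Substitute known values:
  E[X_{t+1} | ...] = (-0.33) * (-4) + (-0.52) * (-8)
                   = 5.4800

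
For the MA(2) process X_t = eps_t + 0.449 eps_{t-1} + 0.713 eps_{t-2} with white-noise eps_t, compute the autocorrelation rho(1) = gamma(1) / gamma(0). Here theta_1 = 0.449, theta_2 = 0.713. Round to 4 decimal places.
\rho(1) = 0.4498

For an MA(q) process with theta_0 = 1, the autocovariance is
  gamma(k) = sigma^2 * sum_{i=0..q-k} theta_i * theta_{i+k},
and rho(k) = gamma(k) / gamma(0). Sigma^2 cancels.
  numerator   = (1)*(0.449) + (0.449)*(0.713) = 0.769137.
  denominator = (1)^2 + (0.449)^2 + (0.713)^2 = 1.70997.
  rho(1) = 0.769137 / 1.70997 = 0.4498.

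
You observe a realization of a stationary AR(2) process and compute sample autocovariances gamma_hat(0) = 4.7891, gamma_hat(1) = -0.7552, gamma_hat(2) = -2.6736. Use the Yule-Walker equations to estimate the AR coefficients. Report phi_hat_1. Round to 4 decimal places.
\hat\phi_{1} = -0.2520

The Yule-Walker equations for an AR(p) process read, in matrix form,
  Gamma_p phi = r_p,   with   (Gamma_p)_{ij} = gamma(|i - j|),
                       (r_p)_i = gamma(i),   i,j = 1..p.
Substitute the sample gammas (Toeplitz matrix and right-hand side of size 2):
  Gamma_p = [[4.7891, -0.7552], [-0.7552, 4.7891]]
  r_p     = [-0.7552, -2.6736]
Written out:
  4.7891 phi_1 - 0.7552 phi_2 = -0.7552
  -0.7552 phi_1 + 4.7891 phi_2 = -2.6736
Solve by Cramer's rule:
  det = gamma(0)^2 - gamma(1)^2 = (4.7891)^2 - (-0.7552)^2 = 22.93547881 - 0.57032704 = 22.36515177
  phi_hat_1 = [gamma(1) gamma(0) - gamma(1) gamma(2)] / det = [(-0.7552)(4.7891) - (-0.7552)(-2.6736)] / 22.36515177 = -5.63583104 / 22.36515177 = -0.252
  phi_hat_2 = [gamma(0) gamma(2) - gamma(1)^2] / det = [(4.7891)(-2.6736) - (-0.7552)^2] / 22.36515177 = -13.3744648 / 22.36515177 = -0.598
So phi_hat = [-0.2520, -0.5980].
Therefore phi_hat_1 = -0.2520.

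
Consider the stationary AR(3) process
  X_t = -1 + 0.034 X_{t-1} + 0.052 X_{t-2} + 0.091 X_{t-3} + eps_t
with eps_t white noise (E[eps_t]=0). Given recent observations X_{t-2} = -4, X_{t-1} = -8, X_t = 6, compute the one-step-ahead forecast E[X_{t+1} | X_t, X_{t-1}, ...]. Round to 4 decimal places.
E[X_{t+1} \mid \mathcal F_t] = -1.5760

For an AR(p) model X_t = c + sum_i phi_i X_{t-i} + eps_t, the
one-step-ahead conditional mean is
  E[X_{t+1} | X_t, ...] = c + sum_i phi_i X_{t+1-i}.
Substitute known values:
  E[X_{t+1} | ...] = -1 + (0.034) * (6) + (0.052) * (-8) + (0.091) * (-4)
                   = -1.5760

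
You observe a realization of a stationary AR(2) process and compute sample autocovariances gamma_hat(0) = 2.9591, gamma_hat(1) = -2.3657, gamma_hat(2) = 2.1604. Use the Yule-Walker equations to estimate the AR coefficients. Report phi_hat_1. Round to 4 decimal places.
\hat\phi_{1} = -0.5980

The Yule-Walker equations for an AR(p) process read, in matrix form,
  Gamma_p phi = r_p,   with   (Gamma_p)_{ij} = gamma(|i - j|),
                       (r_p)_i = gamma(i),   i,j = 1..p.
Substitute the sample gammas (Toeplitz matrix and right-hand side of size 2):
  Gamma_p = [[2.9591, -2.3657], [-2.3657, 2.9591]]
  r_p     = [-2.3657, 2.1604]
Written out:
  2.9591 phi_1 - 2.3657 phi_2 = -2.3657
  -2.3657 phi_1 + 2.9591 phi_2 = 2.1604
Solve by Cramer's rule:
  det = gamma(0)^2 - gamma(1)^2 = (2.9591)^2 - (-2.3657)^2 = 8.75627281 - 5.59653649 = 3.15973632
  phi_hat_1 = [gamma(1) gamma(0) - gamma(1) gamma(2)] / det = [(-2.3657)(2.9591) - (-2.3657)(2.1604)] / 3.15973632 = -1.88948459 / 3.15973632 = -0.598
  phi_hat_2 = [gamma(0) gamma(2) - gamma(1)^2] / det = [(2.9591)(2.1604) - (-2.3657)^2] / 3.15973632 = 0.79630315 / 3.15973632 = 0.252
So phi_hat = [-0.5980, 0.2520].
Therefore phi_hat_1 = -0.5980.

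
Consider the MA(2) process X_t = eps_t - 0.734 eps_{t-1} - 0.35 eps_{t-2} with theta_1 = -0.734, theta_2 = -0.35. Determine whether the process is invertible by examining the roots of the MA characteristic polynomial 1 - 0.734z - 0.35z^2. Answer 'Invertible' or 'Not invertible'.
\text{Not invertible}

The MA(q) characteristic polynomial is P(z) = 1 - 0.734z - 0.35z^2.
Invertibility requires all roots to lie outside the unit circle, i.e. |z| > 1 for every root.
Set 1 + (-0.734) z + (-0.35) z^2 = 0, i.e. a z^2 + b z + c = 0 with a = -0.35, b = -0.734, c = 1.
Discriminant D = b^2 - 4ac = (-0.734)^2 - 4*(-0.35)*1 = 0.538756 - (-1.4) = 1.938756.
D >= 0, so the roots are real: z = (-b +/- sqrt(D)) / (2a) = (0.734 +/- 1.392392) / (-0.7).
  z_1 = (0.734 + 1.392392) / (-0.7) = -3.0377,   |z_1| = 3.0377.
  z_2 = (0.734 - 1.392392) / (-0.7) = 0.9406,   |z_2| = 0.9406.
Moduli of all roots: 3.0377, 0.9406.
All moduli strictly greater than 1? No.
Verdict: Not invertible.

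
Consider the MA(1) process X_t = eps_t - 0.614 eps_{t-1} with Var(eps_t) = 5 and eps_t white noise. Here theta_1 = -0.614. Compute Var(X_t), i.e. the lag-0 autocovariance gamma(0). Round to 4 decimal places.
\gamma(0) = 6.8850

For an MA(q) process X_t = eps_t + sum_i theta_i eps_{t-i} with
Var(eps_t) = sigma^2, the variance is
  gamma(0) = sigma^2 * (1 + sum_i theta_i^2).
  sum_i theta_i^2 = (-0.614)^2 = 0.376996.
  gamma(0) = 5 * (1 + 0.376996) = 5 * 1.376996 = 6.88498, which rounds to 6.8850.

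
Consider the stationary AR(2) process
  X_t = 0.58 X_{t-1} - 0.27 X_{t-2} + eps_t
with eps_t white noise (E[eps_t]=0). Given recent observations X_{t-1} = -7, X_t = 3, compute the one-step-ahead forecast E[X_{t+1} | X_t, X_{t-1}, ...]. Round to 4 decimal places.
E[X_{t+1} \mid \mathcal F_t] = 3.6300

For an AR(p) model X_t = c + sum_i phi_i X_{t-i} + eps_t, the
one-step-ahead conditional mean is
  E[X_{t+1} | X_t, ...] = c + sum_i phi_i X_{t+1-i}.
Substitute known values:
  E[X_{t+1} | ...] = (0.58) * (3) + (-0.27) * (-7)
                   = 3.6300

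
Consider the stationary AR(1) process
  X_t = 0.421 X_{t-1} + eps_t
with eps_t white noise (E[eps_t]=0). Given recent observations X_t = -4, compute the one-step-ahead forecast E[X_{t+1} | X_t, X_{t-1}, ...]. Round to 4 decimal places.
E[X_{t+1} \mid \mathcal F_t] = -1.6840

For an AR(p) model X_t = c + sum_i phi_i X_{t-i} + eps_t, the
one-step-ahead conditional mean is
  E[X_{t+1} | X_t, ...] = c + sum_i phi_i X_{t+1-i}.
Substitute known values:
  E[X_{t+1} | ...] = (0.421) * (-4)
                   = -1.6840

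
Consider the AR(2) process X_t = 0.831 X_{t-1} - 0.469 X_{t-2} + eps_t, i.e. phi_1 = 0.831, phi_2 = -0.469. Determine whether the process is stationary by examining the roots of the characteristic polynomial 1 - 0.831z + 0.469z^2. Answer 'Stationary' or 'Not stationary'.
\text{Stationary}

The AR(p) characteristic polynomial is P(z) = 1 - 0.831z + 0.469z^2.
Stationarity requires all roots to lie outside the unit circle, i.e. |z| > 1 for every root.
Set 1 + (-0.831) z + (0.469) z^2 = 0, i.e. a z^2 + b z + c = 0 with a = 0.469, b = -0.831, c = 1.
Discriminant D = b^2 - 4ac = (-0.831)^2 - 4*(0.469)*1 = 0.690561 - (1.876) = -1.185439.
D < 0, so the roots are the complex-conjugate pair z = (-b +/- i sqrt(-D)) / (2a) = 0.8859 +/- 1.1607i.
For a conjugate pair |z|^2 = z * conj(z) = (product of roots) = c/a = 1/(0.469) = 2.132196, so |z| = sqrt(2.132196) = 1.4602 for both roots.
Moduli of all roots: 1.4602, 1.4602.
All moduli strictly greater than 1? Yes.
Verdict: Stationary.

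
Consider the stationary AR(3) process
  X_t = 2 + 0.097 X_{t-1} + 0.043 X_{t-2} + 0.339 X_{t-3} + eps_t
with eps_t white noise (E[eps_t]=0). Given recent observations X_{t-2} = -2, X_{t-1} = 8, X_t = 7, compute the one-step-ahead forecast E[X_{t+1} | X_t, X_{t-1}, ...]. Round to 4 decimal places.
E[X_{t+1} \mid \mathcal F_t] = 2.3450

For an AR(p) model X_t = c + sum_i phi_i X_{t-i} + eps_t, the
one-step-ahead conditional mean is
  E[X_{t+1} | X_t, ...] = c + sum_i phi_i X_{t+1-i}.
Substitute known values:
  E[X_{t+1} | ...] = 2 + (0.097) * (7) + (0.043) * (8) + (0.339) * (-2)
                   = 2.3450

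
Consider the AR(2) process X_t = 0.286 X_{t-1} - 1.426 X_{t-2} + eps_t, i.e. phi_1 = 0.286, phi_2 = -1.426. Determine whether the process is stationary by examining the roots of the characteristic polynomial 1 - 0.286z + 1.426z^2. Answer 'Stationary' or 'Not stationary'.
\text{Not stationary}

The AR(p) characteristic polynomial is P(z) = 1 - 0.286z + 1.426z^2.
Stationarity requires all roots to lie outside the unit circle, i.e. |z| > 1 for every root.
Set 1 + (-0.286) z + (1.426) z^2 = 0, i.e. a z^2 + b z + c = 0 with a = 1.426, b = -0.286, c = 1.
Discriminant D = b^2 - 4ac = (-0.286)^2 - 4*(1.426)*1 = 0.081796 - (5.704) = -5.622204.
D < 0, so the roots are the complex-conjugate pair z = (-b +/- i sqrt(-D)) / (2a) = 0.1003 +/- 0.8314i.
For a conjugate pair |z|^2 = z * conj(z) = (product of roots) = c/a = 1/(1.426) = 0.701262, so |z| = sqrt(0.701262) = 0.8374 for both roots.
Moduli of all roots: 0.8374, 0.8374.
All moduli strictly greater than 1? No.
Verdict: Not stationary.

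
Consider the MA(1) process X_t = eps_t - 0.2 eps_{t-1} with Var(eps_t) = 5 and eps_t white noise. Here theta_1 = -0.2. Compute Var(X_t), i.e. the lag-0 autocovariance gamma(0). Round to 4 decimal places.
\gamma(0) = 5.2000

For an MA(q) process X_t = eps_t + sum_i theta_i eps_{t-i} with
Var(eps_t) = sigma^2, the variance is
  gamma(0) = sigma^2 * (1 + sum_i theta_i^2).
  sum_i theta_i^2 = (-0.2)^2 = 0.04.
  gamma(0) = 5 * (1 + 0.04) = 5 * 1.04 = 5.2, which rounds to 5.2000.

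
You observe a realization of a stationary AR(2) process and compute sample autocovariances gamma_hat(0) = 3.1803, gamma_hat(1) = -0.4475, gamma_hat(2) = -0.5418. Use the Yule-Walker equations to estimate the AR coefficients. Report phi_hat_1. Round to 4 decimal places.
\hat\phi_{1} = -0.1680

The Yule-Walker equations for an AR(p) process read, in matrix form,
  Gamma_p phi = r_p,   with   (Gamma_p)_{ij} = gamma(|i - j|),
                       (r_p)_i = gamma(i),   i,j = 1..p.
Substitute the sample gammas (Toeplitz matrix and right-hand side of size 2):
  Gamma_p = [[3.1803, -0.4475], [-0.4475, 3.1803]]
  r_p     = [-0.4475, -0.5418]
Written out:
  3.1803 phi_1 - 0.4475 phi_2 = -0.4475
  -0.4475 phi_1 + 3.1803 phi_2 = -0.5418
Solve by Cramer's rule:
  det = gamma(0)^2 - gamma(1)^2 = (3.1803)^2 - (-0.4475)^2 = 10.11430809 - 0.20025625 = 9.91405184
  phi_hat_1 = [gamma(1) gamma(0) - gamma(1) gamma(2)] / det = [(-0.4475)(3.1803) - (-0.4475)(-0.5418)] / 9.91405184 = -1.66563975 / 9.91405184 = -0.168
  phi_hat_2 = [gamma(0) gamma(2) - gamma(1)^2] / det = [(3.1803)(-0.5418) - (-0.4475)^2] / 9.91405184 = -1.92334279 / 9.91405184 = -0.194
So phi_hat = [-0.1680, -0.1940].
Therefore phi_hat_1 = -0.1680.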